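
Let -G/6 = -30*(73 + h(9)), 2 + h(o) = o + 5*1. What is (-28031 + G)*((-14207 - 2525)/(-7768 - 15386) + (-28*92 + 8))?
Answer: 378382761470/11577 ≈ 3.2684e+7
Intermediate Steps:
h(o) = 3 + o (h(o) = -2 + (o + 5*1) = -2 + (o + 5) = -2 + (5 + o) = 3 + o)
G = 15300 (G = -(-180)*(73 + (3 + 9)) = -(-180)*(73 + 12) = -(-180)*85 = -6*(-2550) = 15300)
(-28031 + G)*((-14207 - 2525)/(-7768 - 15386) + (-28*92 + 8)) = (-28031 + 15300)*((-14207 - 2525)/(-7768 - 15386) + (-28*92 + 8)) = -12731*(-16732/(-23154) + (-2576 + 8)) = -12731*(-16732*(-1/23154) - 2568) = -12731*(8366/11577 - 2568) = -12731*(-29721370/11577) = 378382761470/11577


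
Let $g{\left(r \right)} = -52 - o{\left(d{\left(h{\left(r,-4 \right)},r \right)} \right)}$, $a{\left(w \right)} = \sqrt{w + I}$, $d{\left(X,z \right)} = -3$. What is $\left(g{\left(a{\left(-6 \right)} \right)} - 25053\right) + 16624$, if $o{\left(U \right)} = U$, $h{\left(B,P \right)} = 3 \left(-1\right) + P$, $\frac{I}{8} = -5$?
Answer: $-8478$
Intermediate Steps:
$I = -40$ ($I = 8 \left(-5\right) = -40$)
$h{\left(B,P \right)} = -3 + P$
$a{\left(w \right)} = \sqrt{-40 + w}$ ($a{\left(w \right)} = \sqrt{w - 40} = \sqrt{-40 + w}$)
$g{\left(r \right)} = -49$ ($g{\left(r \right)} = -52 - -3 = -52 + 3 = -49$)
$\left(g{\left(a{\left(-6 \right)} \right)} - 25053\right) + 16624 = \left(-49 - 25053\right) + 16624 = -25102 + 16624 = -8478$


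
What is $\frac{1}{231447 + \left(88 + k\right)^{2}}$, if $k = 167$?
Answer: $\frac{1}{296472} \approx 3.373 \cdot 10^{-6}$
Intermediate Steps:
$\frac{1}{231447 + \left(88 + k\right)^{2}} = \frac{1}{231447 + \left(88 + 167\right)^{2}} = \frac{1}{231447 + 255^{2}} = \frac{1}{231447 + 65025} = \frac{1}{296472}$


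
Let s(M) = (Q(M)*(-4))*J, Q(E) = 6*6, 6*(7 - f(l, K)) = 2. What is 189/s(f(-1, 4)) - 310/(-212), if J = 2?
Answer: 1367/1696 ≈ 0.80601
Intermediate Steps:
f(l, K) = 20/3 (f(l, K) = 7 - ⅙*2 = 7 - ⅓ = 20/3)
Q(E) = 36
s(M) = -288 (s(M) = (36*(-4))*2 = -144*2 = -288)
189/s(f(-1, 4)) - 310/(-212) = 189/(-288) - 310/(-212) = 189*(-1/288) - 310*(-1/212) = -21/32 + 155/106 = 1367/1696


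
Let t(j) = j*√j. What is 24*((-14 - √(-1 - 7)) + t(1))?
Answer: -312 - 48*I*√2 ≈ -312.0 - 67.882*I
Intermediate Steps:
t(j) = j^(3/2)
24*((-14 - √(-1 - 7)) + t(1)) = 24*((-14 - √(-1 - 7)) + 1^(3/2)) = 24*((-14 - √(-8)) + 1) = 24*((-14 - 2*I*√2) + 1) = 24*(-13 - 2*I*√2) = -312 - 48*I*√2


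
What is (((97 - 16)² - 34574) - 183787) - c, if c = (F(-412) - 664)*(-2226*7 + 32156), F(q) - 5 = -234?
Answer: 14588782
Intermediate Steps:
F(q) = -229 (F(q) = 5 - 234 = -229)
c = -14800582 (c = (-229 - 664)*(-2226*7 + 32156) = -893*(-15582 + 32156) = -893*16574 = -14800582)
(((97 - 16)² - 34574) - 183787) - c = (((97 - 16)² - 34574) - 183787) - 1*(-14800582) = ((81² - 34574) - 183787) + 14800582 = ((6561 - 34574) - 183787) + 14800582 = (-28013 - 183787) + 14800582 = -211800 + 14800582 = 14588782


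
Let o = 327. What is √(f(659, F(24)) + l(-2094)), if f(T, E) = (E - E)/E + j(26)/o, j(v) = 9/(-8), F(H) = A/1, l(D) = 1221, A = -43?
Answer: 3*√25789618/436 ≈ 34.943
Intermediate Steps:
F(H) = -43 (F(H) = -43/1 = -43*1 = -43)
j(v) = -9/8 (j(v) = 9*(-⅛) = -9/8)
f(T, E) = -3/872 (f(T, E) = (E - E)/E - 9/8/327 = 0/E - 9/8*1/327 = 0 - 3/872 = -3/872)
√(f(659, F(24)) + l(-2094)) = √(-3/872 + 1221) = √(1064709/872) = 3*√25789618/436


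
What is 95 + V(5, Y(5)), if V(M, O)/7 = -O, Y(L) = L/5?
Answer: 88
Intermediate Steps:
Y(L) = L/5 (Y(L) = L*(⅕) = L/5)
V(M, O) = -7*O (V(M, O) = 7*(-O) = -7*O)
95 + V(5, Y(5)) = 95 - 7*5/5 = 95 - 7*1 = 95 - 7 = 88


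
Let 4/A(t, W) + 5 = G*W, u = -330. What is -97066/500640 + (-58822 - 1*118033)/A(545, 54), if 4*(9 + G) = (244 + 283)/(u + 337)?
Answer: -5814435355283/250320 ≈ -2.3228e+7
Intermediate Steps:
G = 275/28 (G = -9 + ((244 + 283)/(-330 + 337))/4 = -9 + (527/7)/4 = -9 + (527*(⅐))/4 = -9 + (¼)*(527/7) = -9 + 527/28 = 275/28 ≈ 9.8214)
A(t, W) = 4/(-5 + 275*W/28)
-97066/500640 + (-58822 - 1*118033)/A(545, 54) = -97066/500640 + (-58822 - 1*118033)/((112/(5*(-28 + 55*54)))) = -97066*1/500640 + (-58822 - 118033)/((112/(5*(-28 + 2970)))) = -48533/250320 - 176855/((112/5)/2942) = -48533/250320 - 176855/((112/5)*(1/2942)) = -48533/250320 - 176855/56/7355 = -48533/250320 - 176855*7355/56 = -48533/250320 - 185824075/8 = -5814435355283/250320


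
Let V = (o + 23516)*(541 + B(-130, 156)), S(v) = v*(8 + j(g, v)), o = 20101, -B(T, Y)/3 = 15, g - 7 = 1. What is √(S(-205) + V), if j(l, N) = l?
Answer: 4*√1351922 ≈ 4650.9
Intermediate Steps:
g = 8 (g = 7 + 1 = 8)
B(T, Y) = -45 (B(T, Y) = -3*15 = -45)
S(v) = 16*v (S(v) = v*(8 + 8) = v*16 = 16*v)
V = 21634032 (V = (20101 + 23516)*(541 - 45) = 43617*496 = 21634032)
√(S(-205) + V) = √(16*(-205) + 21634032) = √(-3280 + 21634032) = √21630752 = 4*√1351922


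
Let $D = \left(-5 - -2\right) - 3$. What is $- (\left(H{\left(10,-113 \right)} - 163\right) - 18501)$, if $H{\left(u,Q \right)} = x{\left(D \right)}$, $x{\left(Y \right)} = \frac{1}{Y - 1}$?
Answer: $\frac{130649}{7} \approx 18664.0$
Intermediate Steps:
$D = -6$ ($D = \left(-5 + 2\right) - 3 = -3 - 3 = -6$)
$x{\left(Y \right)} = \frac{1}{-1 + Y}$
$H{\left(u,Q \right)} = - \frac{1}{7}$ ($H{\left(u,Q \right)} = \frac{1}{-1 - 6} = \frac{1}{-7} = - \frac{1}{7}$)
$- (\left(H{\left(10,-113 \right)} - 163\right) - 18501) = - (\left(- \frac{1}{7} - 163\right) - 18501) = - (- \frac{1142}{7} - 18501) = \left(-1\right) \left(- \frac{130649}{7}\right) = \frac{130649}{7}$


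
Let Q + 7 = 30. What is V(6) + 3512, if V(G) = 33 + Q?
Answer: 3568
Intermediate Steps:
Q = 23 (Q = -7 + 30 = 23)
V(G) = 56 (V(G) = 33 + 23 = 56)
V(6) + 3512 = 56 + 3512 = 3568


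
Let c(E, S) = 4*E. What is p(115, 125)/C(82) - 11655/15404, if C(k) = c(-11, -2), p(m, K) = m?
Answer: -285535/84722 ≈ -3.3703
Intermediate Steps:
C(k) = -44 (C(k) = 4*(-11) = -44)
p(115, 125)/C(82) - 11655/15404 = 115/(-44) - 11655/15404 = 115*(-1/44) - 11655*1/15404 = -115/44 - 11655/15404 = -285535/84722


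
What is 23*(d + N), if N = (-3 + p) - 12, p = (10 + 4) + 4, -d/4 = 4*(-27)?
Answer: 10005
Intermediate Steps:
d = 432 (d = -16*(-27) = -4*(-108) = 432)
p = 18 (p = 14 + 4 = 18)
N = 3 (N = (-3 + 18) - 12 = 15 - 12 = 3)
23*(d + N) = 23*(432 + 3) = 23*435 = 10005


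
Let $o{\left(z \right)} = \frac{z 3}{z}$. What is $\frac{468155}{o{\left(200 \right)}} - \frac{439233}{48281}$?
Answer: $\frac{22601673856}{144843} \approx 1.5604 \cdot 10^{5}$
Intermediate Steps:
$o{\left(z \right)} = 3$ ($o{\left(z \right)} = \frac{3 z}{z} = 3$)
$\frac{468155}{o{\left(200 \right)}} - \frac{439233}{48281} = \frac{468155}{3} - \frac{439233}{48281} = \frac{22601673856}{144843}$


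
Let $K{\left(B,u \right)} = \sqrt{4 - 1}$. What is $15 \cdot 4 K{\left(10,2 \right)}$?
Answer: $60 \sqrt{3} \approx 103.92$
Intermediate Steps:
$K{\left(B,u \right)} = \sqrt{3}$
$15 \cdot 4 K{\left(10,2 \right)} = 15 \cdot 4 \sqrt{3} = 60 \sqrt{3}$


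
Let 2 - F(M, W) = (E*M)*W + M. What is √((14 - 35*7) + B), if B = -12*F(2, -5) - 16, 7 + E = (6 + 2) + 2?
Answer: I*√607 ≈ 24.637*I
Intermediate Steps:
E = 3 (E = -7 + ((6 + 2) + 2) = -7 + (8 + 2) = -7 + 10 = 3)
F(M, W) = 2 - M - 3*M*W (F(M, W) = 2 - ((3*M)*W + M) = 2 - (3*M*W + M) = 2 - (M + 3*M*W) = 2 + (-M - 3*M*W) = 2 - M - 3*M*W)
B = -376 (B = -12*(2 - 1*2 - 3*2*(-5)) - 16 = -12*(2 - 2 + 30) - 16 = -12*30 - 16 = -360 - 16 = -376)
√((14 - 35*7) + B) = √((14 - 35*7) - 376) = √((14 - 245) - 376) = √(-231 - 376) = √(-607) = I*√607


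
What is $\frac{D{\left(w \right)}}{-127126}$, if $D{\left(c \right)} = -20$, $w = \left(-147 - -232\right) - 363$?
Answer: $\frac{10}{63563} \approx 0.00015732$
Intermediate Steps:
$w = -278$ ($w = \left(-147 + 232\right) - 363 = 85 - 363 = -278$)
$\frac{D{\left(w \right)}}{-127126} = - \frac{20}{-127126} = \left(-20\right) \left(- \frac{1}{127126}\right) = \frac{10}{63563}$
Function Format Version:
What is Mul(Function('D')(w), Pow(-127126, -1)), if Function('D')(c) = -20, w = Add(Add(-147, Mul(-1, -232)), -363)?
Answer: Rational(10, 63563) ≈ 0.00015732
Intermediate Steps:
w = -278 (w = Add(Add(-147, 232), -363) = Add(85, -363) = -278)
Mul(Function('D')(w), Pow(-127126, -1)) = Mul(-20, Pow(-127126, -1)) = Mul(-20, Rational(-1, 127126)) = Rational(10, 63563)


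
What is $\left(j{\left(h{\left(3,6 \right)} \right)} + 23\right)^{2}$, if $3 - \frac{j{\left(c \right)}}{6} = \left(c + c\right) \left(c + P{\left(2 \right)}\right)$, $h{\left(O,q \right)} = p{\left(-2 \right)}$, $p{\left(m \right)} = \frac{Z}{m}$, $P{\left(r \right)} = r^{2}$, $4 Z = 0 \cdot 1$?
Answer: $1681$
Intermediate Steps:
$Z = 0$ ($Z = \frac{0 \cdot 1}{4} = \frac{1}{4} \cdot 0 = 0$)
$p{\left(m \right)} = 0$ ($p{\left(m \right)} = \frac{0}{m} = 0$)
$h{\left(O,q \right)} = 0$
$j{\left(c \right)} = 18 - 12 c \left(4 + c\right)$ ($j{\left(c \right)} = 18 - 6 \left(c + c\right) \left(c + 2^{2}\right) = 18 - 6 \cdot 2 c \left(c + 4\right) = 18 - 6 \cdot 2 c \left(4 + c\right) = 18 - 12 c \left(4 + c\right)$)
$\left(j{\left(h{\left(3,6 \right)} \right)} + 23\right)^{2} = \left(\left(18 - 0 - 12 \cdot 0^{2}\right) + 23\right)^{2} = \left(\left(18 + 0 - 0\right) + 23\right)^{2} = \left(\left(18 + 0 + 0\right) + 23\right)^{2} = \left(18 + 23\right)^{2} = 41^{2} = 1681$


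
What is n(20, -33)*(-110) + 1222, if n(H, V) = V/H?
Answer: 2807/2 ≈ 1403.5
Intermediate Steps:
n(20, -33)*(-110) + 1222 = -33/20*(-110) + 1222 = 363/2 + 1222 = 2807/2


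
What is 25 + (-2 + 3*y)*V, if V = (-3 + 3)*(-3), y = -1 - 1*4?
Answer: 25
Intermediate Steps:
y = -5 (y = -1 - 4 = -5)
V = 0 (V = 0*(-3) = 0)
25 + (-2 + 3*y)*V = 25 + (-2 + 3*(-5))*0 = 25 + (-2 - 15)*0 = 25 - 17*0 = 25 + 0 = 25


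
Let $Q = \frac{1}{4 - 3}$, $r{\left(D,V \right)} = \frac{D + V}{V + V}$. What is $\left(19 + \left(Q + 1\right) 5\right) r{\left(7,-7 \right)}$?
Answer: $0$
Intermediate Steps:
$r{\left(D,V \right)} = \frac{D + V}{2 V}$
$Q = 1$ ($Q = 1^{-1} = 1$)
$\left(19 + \left(Q + 1\right) 5\right) r{\left(7,-7 \right)} = \left(19 + \left(1 + 1\right) 5\right) \frac{7 - 7}{2 \left(-7\right)} = \left(19 + 2 \cdot 5\right) \frac{1}{2} \left(- \frac{1}{7}\right) 0 = \left(19 + 10\right) 0 = 29 \cdot 0 = 0$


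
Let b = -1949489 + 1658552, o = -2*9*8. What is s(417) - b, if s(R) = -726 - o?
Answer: 290355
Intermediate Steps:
o = -144 (o = -18*8 = -144)
s(R) = -582 (s(R) = -726 - 1*(-144) = -726 + 144 = -582)
b = -290937
s(417) - b = -582 - 1*(-290937) = -582 + 290937 = 290355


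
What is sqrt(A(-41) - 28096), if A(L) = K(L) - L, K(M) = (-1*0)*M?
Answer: I*sqrt(28055) ≈ 167.5*I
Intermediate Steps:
K(M) = 0 (K(M) = 0*M = 0)
A(L) = -L (A(L) = 0 - L = -L)
sqrt(A(-41) - 28096) = sqrt(-1*(-41) - 28096) = sqrt(41 - 28096) = sqrt(-28055) = I*sqrt(28055)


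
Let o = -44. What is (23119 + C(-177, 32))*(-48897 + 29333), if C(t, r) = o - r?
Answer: -450813252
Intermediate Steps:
C(t, r) = -44 - r
(23119 + C(-177, 32))*(-48897 + 29333) = (23119 + (-44 - 1*32))*(-48897 + 29333) = (23119 + (-44 - 32))*(-19564) = (23119 - 76)*(-19564) = 23043*(-19564) = -450813252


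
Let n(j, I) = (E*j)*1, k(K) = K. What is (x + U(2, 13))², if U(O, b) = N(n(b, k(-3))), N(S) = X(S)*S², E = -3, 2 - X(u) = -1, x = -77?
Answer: 20124196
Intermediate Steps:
X(u) = 3 (X(u) = 2 - 1*(-1) = 2 + 1 = 3)
n(j, I) = -3*j (n(j, I) = -3*j*1 = -3*j)
N(S) = 3*S²
U(O, b) = 27*b² (U(O, b) = 3*(-3*b)² = 3*(9*b²) = 27*b²)
(x + U(2, 13))² = (-77 + 27*13²)² = (-77 + 27*169)² = (-77 + 4563)² = 4486² = 20124196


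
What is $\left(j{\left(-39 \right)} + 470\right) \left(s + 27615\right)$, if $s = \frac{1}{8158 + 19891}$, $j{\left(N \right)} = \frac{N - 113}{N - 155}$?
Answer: $\frac{35371656828576}{2720753} \approx 1.3001 \cdot 10^{7}$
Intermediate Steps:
$j{\left(N \right)} = \frac{-113 + N}{-155 + N}$
$s = \frac{1}{28049} \approx 3.5652 \cdot 10^{-5}$
$\left(j{\left(-39 \right)} + 470\right) \left(s + 27615\right) = \left(\frac{-113 - 39}{-155 - 39} + 470\right) \left(\frac{1}{28049} + 27615\right) = \left(\frac{1}{-194} \left(-152\right) + 470\right) \frac{774573136}{28049} = \left(\left(- \frac{1}{194}\right) \left(-152\right) + 470\right) \frac{774573136}{28049} = \left(\frac{76}{97} + 470\right) \frac{774573136}{28049} = \frac{45666}{97} \cdot \frac{774573136}{28049} = \frac{35371656828576}{2720753}$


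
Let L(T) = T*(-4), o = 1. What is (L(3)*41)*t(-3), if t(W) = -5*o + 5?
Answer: 0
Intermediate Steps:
L(T) = -4*T
t(W) = 0 (t(W) = -5*1 + 5 = -5 + 5 = 0)
(L(3)*41)*t(-3) = (-4*3*41)*0 = -12*41*0 = -492*0 = 0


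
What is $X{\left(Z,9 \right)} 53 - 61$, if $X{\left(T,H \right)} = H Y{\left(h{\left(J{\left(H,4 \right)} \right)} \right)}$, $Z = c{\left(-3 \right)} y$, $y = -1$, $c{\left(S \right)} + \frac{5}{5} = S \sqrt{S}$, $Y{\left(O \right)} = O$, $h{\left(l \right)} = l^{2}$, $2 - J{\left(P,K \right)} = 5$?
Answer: $4232$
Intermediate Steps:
$J{\left(P,K \right)} = -3$ ($J{\left(P,K \right)} = 2 - 5 = -3$)
$c{\left(S \right)} = -1 + S^{\frac{3}{2}}$ ($c{\left(S \right)} = -1 + S \sqrt{S} = -1 + S^{\frac{3}{2}}$)
$Z = 1 + 3 i \sqrt{3}$ ($Z = \left(-1 + \left(-3\right)^{\frac{3}{2}}\right) \left(-1\right) = \left(-1 - 3 i \sqrt{3}\right) \left(-1\right) = 1 + 3 i \sqrt{3} \approx 1.0 + 5.1962 i$)
$X{\left(T,H \right)} = 9 H$ ($X{\left(T,H \right)} = H \left(-3\right)^{2} = H 9 = 9 H$)
$X{\left(Z,9 \right)} 53 - 61 = 9 \cdot 9 \cdot 53 - 61 = 81 \cdot 53 - 61 = 4293 - 61 = 4232$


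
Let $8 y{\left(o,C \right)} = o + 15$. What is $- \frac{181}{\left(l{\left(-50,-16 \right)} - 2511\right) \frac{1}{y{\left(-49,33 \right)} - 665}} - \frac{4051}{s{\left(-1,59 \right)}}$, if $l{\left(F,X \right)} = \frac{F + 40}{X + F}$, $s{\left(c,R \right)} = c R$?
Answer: $\frac{399237493}{19554488} \approx 20.417$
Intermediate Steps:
$s{\left(c,R \right)} = R c$
$y{\left(o,C \right)} = \frac{15}{8} + \frac{o}{8}$ ($y{\left(o,C \right)} = \frac{o + 15}{8} = \frac{15 + o}{8} = \frac{15}{8} + \frac{o}{8}$)
$l{\left(F,X \right)} = \frac{40 + F}{F + X}$
$- \frac{181}{\left(l{\left(-50,-16 \right)} - 2511\right) \frac{1}{y{\left(-49,33 \right)} - 665}} - \frac{4051}{s{\left(-1,59 \right)}} = - \frac{181}{\left(\frac{40 - 50}{-50 - 16} - 2511\right) \frac{1}{\left(\frac{15}{8} + \frac{1}{8} \left(-49\right)\right) - 665}} - \frac{4051}{59 \left(-1\right)} = - \frac{181}{\left(\frac{1}{-66} \left(-10\right) - 2511\right) \frac{1}{\left(\frac{15}{8} - \frac{49}{8}\right) - 665}} - \frac{4051}{-59} = - \frac{181}{\left(\left(- \frac{1}{66}\right) \left(-10\right) - 2511\right) \frac{1}{- \frac{17}{4} - 665}} - - \frac{4051}{59} = - \frac{181}{\left(\frac{5}{33} - 2511\right) \frac{1}{- \frac{2677}{4}}} + \frac{4051}{59} = - \frac{181}{\left(- \frac{82858}{33}\right) \left(- \frac{4}{2677}\right)} + \frac{4051}{59} = - \frac{181}{\frac{331432}{88341}} + \frac{4051}{59} = \left(-181\right) \frac{88341}{331432} + \frac{4051}{59} = - \frac{15989721}{331432} + \frac{4051}{59} = \frac{399237493}{19554488}$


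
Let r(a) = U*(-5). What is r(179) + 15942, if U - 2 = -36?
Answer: 16112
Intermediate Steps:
U = -34 (U = 2 - 36 = -34)
r(a) = 170 (r(a) = -34*(-5) = 170)
r(179) + 15942 = 170 + 15942 = 16112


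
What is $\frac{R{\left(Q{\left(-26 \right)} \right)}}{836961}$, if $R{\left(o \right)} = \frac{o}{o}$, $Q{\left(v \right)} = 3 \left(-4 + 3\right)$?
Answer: $\frac{1}{836961} \approx 1.1948 \cdot 10^{-6}$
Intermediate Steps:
$Q{\left(v \right)} = -3$ ($Q{\left(v \right)} = 3 \left(-1\right) = -3$)
$R{\left(o \right)} = 1$
$\frac{R{\left(Q{\left(-26 \right)} \right)}}{836961} = 1 \cdot \frac{1}{836961} = \frac{1}{836961}$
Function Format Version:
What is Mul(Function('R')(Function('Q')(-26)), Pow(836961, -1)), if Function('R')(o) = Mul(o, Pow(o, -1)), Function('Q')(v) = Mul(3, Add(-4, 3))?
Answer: Rational(1, 836961) ≈ 1.1948e-6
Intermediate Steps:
Function('Q')(v) = -3 (Function('Q')(v) = Mul(3, -1) = -3)
Function('R')(o) = 1
Mul(Function('R')(Function('Q')(-26)), Pow(836961, -1)) = Mul(1, Pow(836961, -1)) = Mul(1, Rational(1, 836961)) = Rational(1, 836961)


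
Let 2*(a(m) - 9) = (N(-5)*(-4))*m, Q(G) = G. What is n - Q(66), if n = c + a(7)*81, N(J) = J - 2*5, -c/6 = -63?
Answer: 18051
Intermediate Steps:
c = 378 (c = -6*(-63) = 378)
N(J) = -10 + J (N(J) = J - 10 = -10 + J)
a(m) = 9 + 30*m (a(m) = 9 + (((-10 - 5)*(-4))*m)/2 = 9 + ((-15*(-4))*m)/2 = 9 + (60*m)/2 = 9 + 30*m)
n = 18117 (n = 378 + (9 + 30*7)*81 = 378 + (9 + 210)*81 = 378 + 219*81 = 378 + 17739 = 18117)
n - Q(66) = 18117 - 1*66 = 18117 - 66 = 18051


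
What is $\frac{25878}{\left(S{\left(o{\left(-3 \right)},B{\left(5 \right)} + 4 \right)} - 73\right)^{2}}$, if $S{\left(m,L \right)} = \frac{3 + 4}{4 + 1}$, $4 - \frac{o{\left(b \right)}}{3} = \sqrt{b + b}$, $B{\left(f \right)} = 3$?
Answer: $\frac{323475}{64082} \approx 5.0478$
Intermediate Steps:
$o{\left(b \right)} = 12 - 3 \sqrt{2} \sqrt{b}$ ($o{\left(b \right)} = 12 - 3 \sqrt{b + b} = 12 - 3 \sqrt{2 b} = 12 - 3 \sqrt{2} \sqrt{b}$)
$S{\left(m,L \right)} = \frac{7}{5}$
$\frac{25878}{\left(S{\left(o{\left(-3 \right)},B{\left(5 \right)} + 4 \right)} - 73\right)^{2}} = \frac{25878}{\left(\frac{7}{5} - 73\right)^{2}} = \frac{25878}{\left(- \frac{358}{5}\right)^{2}} = \frac{25878}{\frac{128164}{25}} = 25878 \cdot \frac{25}{128164} = \frac{323475}{64082}$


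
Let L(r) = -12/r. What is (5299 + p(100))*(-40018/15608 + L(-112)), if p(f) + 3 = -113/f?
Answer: -1015177861/78040 ≈ -13008.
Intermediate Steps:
p(f) = -3 - 113/f
(5299 + p(100))*(-40018/15608 + L(-112)) = (5299 + (-3 - 113/100))*(-40018/15608 - 12/(-112)) = (5299 + (-3 - 113*1/100))*(-40018*1/15608 - 12*(-1/112)) = (5299 + (-3 - 113/100))*(-20009/7804 + 3/28) = (5299 - 413/100)*(-67105/27314) = (529487/100)*(-67105/27314) = -1015177861/78040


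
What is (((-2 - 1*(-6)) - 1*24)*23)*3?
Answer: -1380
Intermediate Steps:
(((-2 - 1*(-6)) - 1*24)*23)*3 = (((-2 + 6) - 24)*23)*3 = ((4 - 24)*23)*3 = -20*23*3 = -460*3 = -1380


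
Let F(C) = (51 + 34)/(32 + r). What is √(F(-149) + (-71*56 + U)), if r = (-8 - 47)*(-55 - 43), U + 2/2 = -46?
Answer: I*√118268031062/5422 ≈ 63.427*I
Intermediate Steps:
U = -47 (U = -1 - 46 = -47)
r = 5390 (r = -55*(-98) = 5390)
F(C) = 85/5422 (F(C) = (51 + 34)/(32 + 5390) = 85/5422)
√(F(-149) + (-71*56 + U)) = √(85/5422 + (-71*56 - 47)) = √(85/5422 + (-3976 - 47)) = √(85/5422 - 4023) = √(-21812621/5422) = I*√118268031062/5422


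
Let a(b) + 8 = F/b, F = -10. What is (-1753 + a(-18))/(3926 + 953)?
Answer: -932/2583 ≈ -0.36082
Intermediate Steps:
a(b) = -8 - 10/b
(-1753 + a(-18))/(3926 + 953) = (-1753 + (-8 - 10/(-18)))/(3926 + 953) = (-1753 + (-8 - 10*(-1/18)))/4879 = (-1753 + (-8 + 5/9))*(1/4879) = (-1753 - 67/9)*(1/4879) = -15844/9*1/4879 = -932/2583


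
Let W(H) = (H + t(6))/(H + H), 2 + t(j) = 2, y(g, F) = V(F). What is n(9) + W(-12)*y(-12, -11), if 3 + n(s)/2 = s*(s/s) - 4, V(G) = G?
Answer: -3/2 ≈ -1.5000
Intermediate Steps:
y(g, F) = F
t(j) = 0 (t(j) = -2 + 2 = 0)
n(s) = -14 + 2*s (n(s) = -6 + 2*(s*(s/s) - 4) = -6 + 2*(s*1 - 4) = -6 + 2*(s - 4) = -6 + 2*(-4 + s) = -6 + (-8 + 2*s) = -14 + 2*s)
W(H) = 1/2 (W(H) = (H + 0)/(H + H) = H/((2*H)) = H*(1/(2*H)) = 1/2)
n(9) + W(-12)*y(-12, -11) = (-14 + 2*9) + (1/2)*(-11) = (-14 + 18) - 11/2 = 4 - 11/2 = -3/2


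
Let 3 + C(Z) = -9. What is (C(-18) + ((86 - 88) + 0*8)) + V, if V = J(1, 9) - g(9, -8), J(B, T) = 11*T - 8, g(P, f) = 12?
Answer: 65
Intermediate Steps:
J(B, T) = -8 + 11*T
C(Z) = -12 (C(Z) = -3 - 9 = -12)
V = 79 (V = (-8 + 11*9) - 1*12 = (-8 + 99) - 12 = 91 - 12 = 79)
(C(-18) + ((86 - 88) + 0*8)) + V = (-12 + ((86 - 88) + 0*8)) + 79 = (-12 + (-2 + 0)) + 79 = (-12 - 2) + 79 = -14 + 79 = 65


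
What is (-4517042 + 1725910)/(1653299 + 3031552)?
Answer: -2791132/4684851 ≈ -0.59578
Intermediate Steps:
(-4517042 + 1725910)/(1653299 + 3031552) = -2791132/4684851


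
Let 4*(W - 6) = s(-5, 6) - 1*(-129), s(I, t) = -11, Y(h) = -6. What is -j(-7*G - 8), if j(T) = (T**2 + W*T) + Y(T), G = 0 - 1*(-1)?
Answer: 627/2 ≈ 313.50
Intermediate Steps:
G = 1 (G = 0 + 1 = 1)
W = 71/2 (W = 6 + (-11 - 1*(-129))/4 = 6 + (-11 + 129)/4 = 6 + (1/4)*118 = 6 + 59/2 = 71/2 ≈ 35.500)
j(T) = -6 + T**2 + 71*T/2 (j(T) = (T**2 + 71*T/2) - 6 = -6 + T**2 + 71*T/2)
-j(-7*G - 8) = -(-6 + (-7*1 - 8)**2 + 71*(-7*1 - 8)/2) = -(-6 + (-7 - 8)**2 + 71*(-7 - 8)/2) = -(-6 + (-15)**2 + (71/2)*(-15)) = -(-6 + 225 - 1065/2) = -1*(-627/2) = 627/2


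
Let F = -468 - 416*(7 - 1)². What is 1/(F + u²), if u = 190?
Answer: 1/20656 ≈ 4.8412e-5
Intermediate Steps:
F = -15444 (F = -468 - 416*6² = -468 - 416*36 = -468 - 14976 = -15444)
1/(F + u²) = 1/(-15444 + 190²) = 1/(-15444 + 36100) = 1/20656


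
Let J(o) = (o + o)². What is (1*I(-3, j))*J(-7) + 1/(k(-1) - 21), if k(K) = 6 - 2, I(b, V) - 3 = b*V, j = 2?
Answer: -9997/17 ≈ -588.06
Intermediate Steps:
I(b, V) = 3 + V*b (I(b, V) = 3 + b*V = 3 + V*b)
J(o) = 4*o² (J(o) = (2*o)² = 4*o²)
k(K) = 4
(1*I(-3, j))*J(-7) + 1/(k(-1) - 21) = (1*(3 + 2*(-3)))*(4*(-7)²) + 1/(4 - 21) = (1*(3 - 6))*(4*49) + 1/(-17) = (1*(-3))*196 - 1/17 = -3*196 - 1/17 = -588 - 1/17 = -9997/17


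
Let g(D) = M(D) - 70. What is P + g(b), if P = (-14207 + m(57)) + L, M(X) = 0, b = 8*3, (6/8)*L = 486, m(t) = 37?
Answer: -13592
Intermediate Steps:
L = 648 (L = (4/3)*486 = 648)
b = 24
g(D) = -70 (g(D) = 0 - 70 = -70)
P = -13522 (P = (-14207 + 37) + 648 = -14170 + 648 = -13522)
P + g(b) = -13522 - 70 = -13592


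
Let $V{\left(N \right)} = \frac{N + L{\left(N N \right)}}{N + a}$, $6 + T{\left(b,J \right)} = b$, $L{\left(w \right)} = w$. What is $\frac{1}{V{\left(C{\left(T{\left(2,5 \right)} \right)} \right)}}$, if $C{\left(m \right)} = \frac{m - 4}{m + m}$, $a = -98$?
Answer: $- \frac{97}{2} \approx -48.5$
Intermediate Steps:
$T{\left(b,J \right)} = -6 + b$
$C{\left(m \right)} = \frac{-4 + m}{2 m}$
$V{\left(N \right)} = \frac{N + N^{2}}{-98 + N}$ ($V{\left(N \right)} = \frac{N + N N}{N - 98} = \frac{N + N^{2}}{-98 + N}$)
$\frac{1}{V{\left(C{\left(T{\left(2,5 \right)} \right)} \right)}} = \frac{1}{\frac{-4 + \left(-6 + 2\right)}{2 \left(-6 + 2\right)} \frac{1}{-98 + \frac{-4 + \left(-6 + 2\right)}{2 \left(-6 + 2\right)}} \left(1 + \frac{-4 + \left(-6 + 2\right)}{2 \left(-6 + 2\right)}\right)} = \frac{1}{\frac{-4 - 4}{2 \left(-4\right)} \frac{1}{-98 + \frac{-4 - 4}{2 \left(-4\right)}} \left(1 + \frac{-4 - 4}{2 \left(-4\right)}\right)} = \frac{1}{\frac{1}{2} \left(- \frac{1}{4}\right) \left(-8\right) \frac{1}{-98 + \frac{1}{2} \left(- \frac{1}{4}\right) \left(-8\right)} \left(1 + \frac{1}{2} \left(- \frac{1}{4}\right) \left(-8\right)\right)} = \frac{1}{1 \frac{1}{-98 + 1} \left(1 + 1\right)} = \frac{1}{1 \frac{1}{-97} \cdot 2} = \frac{1}{1 \left(- \frac{1}{97}\right) 2} = \frac{1}{- \frac{2}{97}} = - \frac{97}{2}$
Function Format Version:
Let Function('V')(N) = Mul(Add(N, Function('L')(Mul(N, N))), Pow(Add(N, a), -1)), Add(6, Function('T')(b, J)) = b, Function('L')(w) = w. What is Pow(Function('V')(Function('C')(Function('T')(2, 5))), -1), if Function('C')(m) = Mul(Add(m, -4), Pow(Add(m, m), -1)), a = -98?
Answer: Rational(-97, 2) ≈ -48.500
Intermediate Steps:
Function('T')(b, J) = Add(-6, b)
Function('C')(m) = Mul(Rational(1, 2), Pow(m, -1), Add(-4, m)) (Function('C')(m) = Mul(Add(-4, m), Pow(Mul(2, m), -1)) = Mul(Add(-4, m), Mul(Rational(1, 2), Pow(m, -1))) = Mul(Rational(1, 2), Pow(m, -1), Add(-4, m)))
Function('V')(N) = Mul(Pow(Add(-98, N), -1), Add(N, Pow(N, 2))) (Function('V')(N) = Mul(Add(N, Mul(N, N)), Pow(Add(N, -98), -1)) = Mul(Add(N, Pow(N, 2)), Pow(Add(-98, N), -1)) = Mul(Pow(Add(-98, N), -1), Add(N, Pow(N, 2))))
Pow(Function('V')(Function('C')(Function('T')(2, 5))), -1) = Pow(Mul(Mul(Rational(1, 2), Pow(Add(-6, 2), -1), Add(-4, Add(-6, 2))), Pow(Add(-98, Mul(Rational(1, 2), Pow(Add(-6, 2), -1), Add(-4, Add(-6, 2)))), -1), Add(1, Mul(Rational(1, 2), Pow(Add(-6, 2), -1), Add(-4, Add(-6, 2))))), -1) = Pow(Mul(Mul(Rational(1, 2), Pow(-4, -1), Add(-4, -4)), Pow(Add(-98, Mul(Rational(1, 2), Pow(-4, -1), Add(-4, -4))), -1), Add(1, Mul(Rational(1, 2), Pow(-4, -1), Add(-4, -4)))), -1) = Pow(Mul(Mul(Rational(1, 2), Rational(-1, 4), -8), Pow(Add(-98, Mul(Rational(1, 2), Rational(-1, 4), -8)), -1), Add(1, Mul(Rational(1, 2), Rational(-1, 4), -8))), -1) = Pow(Mul(1, Pow(Add(-98, 1), -1), Add(1, 1)), -1) = Pow(Mul(1, Pow(-97, -1), 2), -1) = Pow(Mul(1, Rational(-1, 97), 2), -1) = Pow(Rational(-2, 97), -1) = Rational(-97, 2)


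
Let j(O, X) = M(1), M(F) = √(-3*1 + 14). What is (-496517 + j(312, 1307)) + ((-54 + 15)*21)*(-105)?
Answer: -410522 + √11 ≈ -4.1052e+5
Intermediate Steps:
M(F) = √11 (M(F) = √(-3 + 14) = √11)
j(O, X) = √11
(-496517 + j(312, 1307)) + ((-54 + 15)*21)*(-105) = (-496517 + √11) + ((-54 + 15)*21)*(-105) = (-496517 + √11) - 39*21*(-105) = (-496517 + √11) - 819*(-105) = (-496517 + √11) + 85995 = -410522 + √11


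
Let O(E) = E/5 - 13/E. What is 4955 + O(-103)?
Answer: 2541281/515 ≈ 4934.5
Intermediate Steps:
O(E) = -13/E + E/5 (O(E) = E*(⅕) - 13/E = E/5 - 13/E = -13/E + E/5)
4955 + O(-103) = 4955 + (-13/(-103) + (⅕)*(-103)) = 4955 + (-13*(-1/103) - 103/5) = 4955 + (13/103 - 103/5) = 4955 - 10544/515 = 2541281/515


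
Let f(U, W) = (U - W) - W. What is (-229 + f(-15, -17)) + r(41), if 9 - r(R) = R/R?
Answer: -202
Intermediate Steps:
f(U, W) = U - 2*W
r(R) = 8 (r(R) = 9 - R/R = 9 - 1*1 = 9 - 1 = 8)
(-229 + f(-15, -17)) + r(41) = (-229 + (-15 - 2*(-17))) + 8 = (-229 + (-15 + 34)) + 8 = (-229 + 19) + 8 = -210 + 8 = -202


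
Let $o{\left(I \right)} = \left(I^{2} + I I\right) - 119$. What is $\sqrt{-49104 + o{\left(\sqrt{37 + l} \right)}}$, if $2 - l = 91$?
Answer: $i \sqrt{49327} \approx 222.1 i$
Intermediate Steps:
$l = -89$ ($l = 2 - 91 = -89$)
$o{\left(I \right)} = -119 + 2 I^{2}$ ($o{\left(I \right)} = \left(I^{2} + I^{2}\right) - 119 = 2 I^{2} - 119 = -119 + 2 I^{2}$)
$\sqrt{-49104 + o{\left(\sqrt{37 + l} \right)}} = \sqrt{-49104 - \left(119 - 2 \left(\sqrt{37 - 89}\right)^{2}\right)} = \sqrt{-49104 - \left(119 - 2 \left(\sqrt{-52}\right)^{2}\right)} = \sqrt{-49104 - \left(119 - 2 \left(2 i \sqrt{13}\right)^{2}\right)} = \sqrt{-49104 + \left(-119 + 2 \left(-52\right)\right)} = \sqrt{-49104 - 223} = \sqrt{-49327} = i \sqrt{49327}$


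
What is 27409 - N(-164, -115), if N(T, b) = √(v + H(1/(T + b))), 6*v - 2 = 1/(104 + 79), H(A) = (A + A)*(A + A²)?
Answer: 27409 - √3349584610198/3165534 ≈ 27408.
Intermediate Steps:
H(A) = 2*A*(A + A²) (H(A) = (2*A)*(A + A²) = 2*A*(A + A²))
v = 367/1098 (v = ⅓ + 1/(6*(104 + 79)) = ⅓ + (⅙)/183 = ⅓ + (⅙)*(1/183) = ⅓ + 1/1098 = 367/1098 ≈ 0.33424)
N(T, b) = √(367/1098 + 2*(1 + 1/(T + b))/(T + b)²) (N(T, b) = √(367/1098 + 2*(1/(T + b))²*(1 + 1/(T + b))) = √(367/1098 + 2*(1 + 1/(T + b))/(T + b)²))
27409 - N(-164, -115) = 27409 - √122*√((2196 + 367*(-164 - 115)³ + 2196*(-164) + 2196*(-115))/(-164 - 115)³)/366 = 27409 - √122*√((2196 + 367*(-279)³ - 360144 - 252540)/(-279)³)/366 = 27409 - √122*√(-(2196 + 367*(-21717639) - 360144 - 252540)/21717639)/366 = 27409 - √122*√(-(2196 - 7970373513 - 360144 - 252540)/21717639)/366 = 27409 - √122*√(-1/21717639*(-7970984001))/366 = 27409 - √122*√(885664889/2413071)/366 = 27409 - √122*√27455611559/8649/366 = 27409 - √3349584610198/3165534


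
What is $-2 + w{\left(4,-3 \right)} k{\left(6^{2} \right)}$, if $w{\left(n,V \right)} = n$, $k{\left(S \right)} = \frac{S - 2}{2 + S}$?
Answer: $\frac{30}{19} \approx 1.5789$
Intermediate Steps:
$k{\left(S \right)} = \frac{-2 + S}{2 + S}$
$-2 + w{\left(4,-3 \right)} k{\left(6^{2} \right)} = -2 + 4 \frac{-2 + 6^{2}}{2 + 6^{2}} = -2 + 4 \frac{-2 + 36}{2 + 36} = -2 + 4 \cdot \frac{1}{38} \cdot 34 = -2 + 4 \cdot \frac{17}{19} = -2 + \frac{68}{19} = \frac{30}{19}$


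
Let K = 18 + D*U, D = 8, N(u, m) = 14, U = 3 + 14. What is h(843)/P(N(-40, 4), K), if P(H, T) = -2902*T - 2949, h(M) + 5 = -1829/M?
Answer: 6044/379229451 ≈ 1.5938e-5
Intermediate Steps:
U = 17
h(M) = -5 - 1829/M
K = 154 (K = 18 + 8*17 = 18 + 136 = 154)
P(H, T) = -2949 - 2902*T
h(843)/P(N(-40, 4), K) = (-5 - 1829/843)/(-2949 - 2902*154) = (-5 - 1829*1/843)/(-2949 - 446908) = (-5 - 1829/843)/(-449857) = -6044/843*(-1/449857) = 6044/379229451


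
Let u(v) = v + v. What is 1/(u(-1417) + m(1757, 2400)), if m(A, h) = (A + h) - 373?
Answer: 1/950 ≈ 0.0010526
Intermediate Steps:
m(A, h) = -373 + A + h
u(v) = 2*v
1/(u(-1417) + m(1757, 2400)) = 1/(2*(-1417) + (-373 + 1757 + 2400)) = 1/(-2834 + 3784) = 1/950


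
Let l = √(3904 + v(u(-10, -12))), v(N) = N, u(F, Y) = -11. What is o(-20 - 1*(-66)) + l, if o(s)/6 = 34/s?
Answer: 102/23 + √3893 ≈ 66.829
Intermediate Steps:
o(s) = 204/s (o(s) = 6*(34/s) = 204/s)
l = √3893 (l = √(3904 - 11) = √3893 ≈ 62.394)
o(-20 - 1*(-66)) + l = 204/(-20 - 1*(-66)) + √3893 = 204/(-20 + 66) + √3893 = 204/46 + √3893 = 204*(1/46) + √3893 = 102/23 + √3893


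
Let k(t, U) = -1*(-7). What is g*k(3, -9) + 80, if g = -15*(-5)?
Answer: 605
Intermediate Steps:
k(t, U) = 7
g = 75
g*k(3, -9) + 80 = 75*7 + 80 = 525 + 80 = 605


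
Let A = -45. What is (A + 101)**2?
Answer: 3136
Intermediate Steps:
(A + 101)**2 = (-45 + 101)**2 = 56**2 = 3136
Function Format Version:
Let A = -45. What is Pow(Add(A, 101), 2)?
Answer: 3136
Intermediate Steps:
Pow(Add(A, 101), 2) = Pow(Add(-45, 101), 2) = Pow(56, 2) = 3136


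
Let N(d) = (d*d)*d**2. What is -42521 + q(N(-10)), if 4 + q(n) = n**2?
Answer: 99957475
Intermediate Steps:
N(d) = d**4 (N(d) = d**2*d**2 = d**4)
q(n) = -4 + n**2
-42521 + q(N(-10)) = -42521 + (-4 + ((-10)**4)**2) = -42521 + (-4 + 10000**2) = -42521 + (-4 + 100000000) = -42521 + 99999996 = 99957475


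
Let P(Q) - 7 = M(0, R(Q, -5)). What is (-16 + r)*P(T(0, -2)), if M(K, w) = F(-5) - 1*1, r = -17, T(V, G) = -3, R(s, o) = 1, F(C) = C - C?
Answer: -198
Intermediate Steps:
F(C) = 0
M(K, w) = -1 (M(K, w) = 0 - 1*1 = 0 - 1 = -1)
P(Q) = 6 (P(Q) = 7 - 1 = 6)
(-16 + r)*P(T(0, -2)) = (-16 - 17)*6 = -33*6 = -198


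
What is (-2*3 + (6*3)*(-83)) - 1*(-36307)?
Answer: 34807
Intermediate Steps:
(-2*3 + (6*3)*(-83)) - 1*(-36307) = (-6 + 18*(-83)) + 36307 = (-6 - 1494) + 36307 = -1500 + 36307 = 34807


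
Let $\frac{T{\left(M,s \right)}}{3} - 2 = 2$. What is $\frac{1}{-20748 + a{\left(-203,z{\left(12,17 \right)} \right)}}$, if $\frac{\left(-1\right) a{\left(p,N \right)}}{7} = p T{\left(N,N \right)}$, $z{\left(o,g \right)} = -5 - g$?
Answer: $- \frac{1}{3696} \approx -0.00027056$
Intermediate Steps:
$T{\left(M,s \right)} = 12$ ($T{\left(M,s \right)} = 6 + 3 \cdot 2 = 6 + 6 = 12$)
$a{\left(p,N \right)} = - 84 p$ ($a{\left(p,N \right)} = - 7 p 12 = - 7 \cdot 12 p = - 84 p$)
$\frac{1}{-20748 + a{\left(-203,z{\left(12,17 \right)} \right)}} = \frac{1}{-20748 - -17052} = \frac{1}{-20748 + 17052} = \frac{1}{-3696} = - \frac{1}{3696}$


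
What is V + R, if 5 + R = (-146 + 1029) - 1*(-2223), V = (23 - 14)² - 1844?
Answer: 1338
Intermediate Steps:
V = -1763 (V = 9² - 1844 = 81 - 1844 = -1763)
R = 3101 (R = -5 + ((-146 + 1029) - 1*(-2223)) = -5 + (883 + 2223) = -5 + 3106 = 3101)
V + R = -1763 + 3101 = 1338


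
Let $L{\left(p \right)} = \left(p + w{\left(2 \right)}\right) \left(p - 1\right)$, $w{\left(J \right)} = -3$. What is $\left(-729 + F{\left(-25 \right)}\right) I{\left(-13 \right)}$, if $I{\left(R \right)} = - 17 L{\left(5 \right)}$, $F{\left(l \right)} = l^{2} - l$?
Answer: $10744$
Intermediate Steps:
$L{\left(p \right)} = \left(-1 + p\right) \left(-3 + p\right)$ ($L{\left(p \right)} = \left(p - 3\right) \left(p - 1\right) = \left(-3 + p\right) \left(-1 + p\right) = \left(-1 + p\right) \left(-3 + p\right)$)
$I{\left(R \right)} = -136$ ($I{\left(R \right)} = - 17 \left(3 + 5^{2} - 20\right) = - 17 \left(3 + 25 - 20\right) = \left(-17\right) 8 = -136$)
$\left(-729 + F{\left(-25 \right)}\right) I{\left(-13 \right)} = \left(-729 - 25 \left(-1 - 25\right)\right) \left(-136\right) = \left(-729 - -650\right) \left(-136\right) = \left(-729 + 650\right) \left(-136\right) = \left(-79\right) \left(-136\right) = 10744$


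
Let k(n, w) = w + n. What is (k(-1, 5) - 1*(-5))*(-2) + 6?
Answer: -12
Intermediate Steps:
k(n, w) = n + w
(k(-1, 5) - 1*(-5))*(-2) + 6 = ((-1 + 5) - 1*(-5))*(-2) + 6 = (4 + 5)*(-2) + 6 = 9*(-2) + 6 = -18 + 6 = -12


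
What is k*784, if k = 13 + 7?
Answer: 15680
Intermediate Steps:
k = 20
k*784 = 20*784 = 15680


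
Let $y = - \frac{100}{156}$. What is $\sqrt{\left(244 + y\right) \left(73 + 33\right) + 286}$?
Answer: $\frac{20 \sqrt{99177}}{39} \approx 161.5$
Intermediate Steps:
$y = - \frac{25}{39}$ ($y = \left(-100\right) \frac{1}{156} = - \frac{25}{39} \approx -0.64103$)
$\sqrt{\left(244 + y\right) \left(73 + 33\right) + 286} = \sqrt{\left(244 - \frac{25}{39}\right) \left(73 + 33\right) + 286} = \sqrt{\frac{9491}{39} \cdot 106 + 286} = \sqrt{\frac{1006046}{39} + 286} = \sqrt{\frac{1017200}{39}} = \frac{20 \sqrt{99177}}{39}$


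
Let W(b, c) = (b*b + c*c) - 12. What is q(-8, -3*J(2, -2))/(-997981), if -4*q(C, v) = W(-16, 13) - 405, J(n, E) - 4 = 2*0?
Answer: 2/997981 ≈ 2.0040e-6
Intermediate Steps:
J(n, E) = 4 (J(n, E) = 4 + 2*0 = 4 + 0 = 4)
W(b, c) = -12 + b² + c² (W(b, c) = (b² + c²) - 12 = -12 + b² + c²)
q(C, v) = -2 (q(C, v) = -((-12 + (-16)² + 13²) - 405)/4 = -((-12 + 256 + 169) - 405)/4 = -(413 - 405)/4 = -¼*8 = -2)
q(-8, -3*J(2, -2))/(-997981) = -2/(-997981) = -2*(-1/997981) = 2/997981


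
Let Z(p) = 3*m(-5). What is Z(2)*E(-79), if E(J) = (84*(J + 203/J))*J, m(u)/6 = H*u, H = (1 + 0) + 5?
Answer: -292299840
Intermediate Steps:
H = 6 (H = 1 + 5 = 6)
m(u) = 36*u (m(u) = 6*(6*u) = 36*u)
E(J) = J*(84*J + 17052/J) (E(J) = (84*J + 17052/J)*J = J*(84*J + 17052/J))
Z(p) = -540 (Z(p) = 3*(36*(-5)) = 3*(-180) = -540)
Z(2)*E(-79) = -540*(17052 + 84*(-79)²) = -540*(17052 + 84*6241) = -540*(17052 + 524244) = -540*541296 = -292299840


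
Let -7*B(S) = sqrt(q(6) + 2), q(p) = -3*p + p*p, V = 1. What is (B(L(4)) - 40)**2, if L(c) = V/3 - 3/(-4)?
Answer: 78420/49 + 160*sqrt(5)/7 ≈ 1651.5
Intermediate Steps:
q(p) = p**2 - 3*p (q(p) = -3*p + p**2 = p**2 - 3*p)
L(c) = 13/12 (L(c) = 1/3 - 3/(-4) = 1*(1/3) - 3*(-1/4) = 1/3 + 3/4 = 13/12)
B(S) = -2*sqrt(5)/7 (B(S) = -sqrt(6*(-3 + 6) + 2)/7 = -sqrt(6*3 + 2)/7 = -sqrt(18 + 2)/7 = -2*sqrt(5)/7)
(B(L(4)) - 40)**2 = (-2*sqrt(5)/7 - 40)**2 = (-40 - 2*sqrt(5)/7)**2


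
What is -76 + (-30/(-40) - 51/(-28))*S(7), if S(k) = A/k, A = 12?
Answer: -3508/49 ≈ -71.592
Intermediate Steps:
S(k) = 12/k
-76 + (-30/(-40) - 51/(-28))*S(7) = -76 + (-30/(-40) - 51/(-28))*(12/7) = -76 + (-30*(-1/40) - 51*(-1/28))*(12*(⅐)) = -76 + (¾ + 51/28)*(12/7) = -76 + (18/7)*(12/7) = -76 + 216/49 = -3508/49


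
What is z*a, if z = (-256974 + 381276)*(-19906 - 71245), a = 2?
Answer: -22660503204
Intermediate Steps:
z = -11330251602 (z = 124302*(-91151) = -11330251602)
z*a = -11330251602*2 = -22660503204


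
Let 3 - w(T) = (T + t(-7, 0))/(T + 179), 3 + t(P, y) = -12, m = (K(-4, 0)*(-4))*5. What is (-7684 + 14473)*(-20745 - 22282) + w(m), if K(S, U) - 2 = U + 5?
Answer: -11392301545/39 ≈ -2.9211e+8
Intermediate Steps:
K(S, U) = 7 + U (K(S, U) = 2 + (U + 5) = 2 + (5 + U) = 7 + U)
m = -140 (m = ((7 + 0)*(-4))*5 = (7*(-4))*5 = -28*5 = -140)
t(P, y) = -15 (t(P, y) = -3 - 12 = -15)
w(T) = 3 - (-15 + T)/(179 + T) (w(T) = 3 - (T - 15)/(T + 179) = 3 - (-15 + T)/(179 + T))
(-7684 + 14473)*(-20745 - 22282) + w(m) = (-7684 + 14473)*(-20745 - 22282) + 2*(276 - 140)/(179 - 140) = 6789*(-43027) + 2*136/39 = -292110303 + 2*(1/39)*136 = -292110303 + 272/39 = -11392301545/39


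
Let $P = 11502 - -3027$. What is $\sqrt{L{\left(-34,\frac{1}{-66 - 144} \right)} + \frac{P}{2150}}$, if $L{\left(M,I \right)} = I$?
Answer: $\frac{\sqrt{137659641}}{4515} \approx 2.5986$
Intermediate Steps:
$P = 14529$ ($P = 11502 + 3027 = 14529$)
$\sqrt{L{\left(-34,\frac{1}{-66 - 144} \right)} + \frac{P}{2150}} = \sqrt{\frac{1}{-66 - 144} + \frac{14529}{2150}} = \sqrt{\frac{1}{-210} + 14529 \cdot \frac{1}{2150}} = \sqrt{- \frac{1}{210} + \frac{14529}{2150}} = \sqrt{\frac{152447}{22575}} = \frac{\sqrt{137659641}}{4515}$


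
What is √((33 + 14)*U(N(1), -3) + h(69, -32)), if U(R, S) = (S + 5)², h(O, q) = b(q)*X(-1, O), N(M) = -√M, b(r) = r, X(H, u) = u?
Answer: 2*I*√505 ≈ 44.944*I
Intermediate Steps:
h(O, q) = O*q (h(O, q) = q*O = O*q)
U(R, S) = (5 + S)²
√((33 + 14)*U(N(1), -3) + h(69, -32)) = √((33 + 14)*(5 - 3)² + 69*(-32)) = √(47*2² - 2208) = √(47*4 - 2208) = √(188 - 2208) = √(-2020) = 2*I*√505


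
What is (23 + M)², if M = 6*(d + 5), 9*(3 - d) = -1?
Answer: 46225/9 ≈ 5136.1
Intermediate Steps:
d = 28/9 (d = 3 - ⅑*(-1) = 3 + ⅑ = 28/9 ≈ 3.1111)
M = 146/3 (M = 6*(28/9 + 5) = 6*(73/9) = 146/3 ≈ 48.667)
(23 + M)² = (23 + 146/3)² = (215/3)² = 46225/9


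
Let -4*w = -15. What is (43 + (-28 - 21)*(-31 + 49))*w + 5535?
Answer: 9555/4 ≈ 2388.8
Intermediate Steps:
w = 15/4 (w = -1/4*(-15) = 15/4 ≈ 3.7500)
(43 + (-28 - 21)*(-31 + 49))*w + 5535 = (43 + (-28 - 21)*(-31 + 49))*(15/4) + 5535 = (43 - 49*18)*(15/4) + 5535 = (43 - 882)*(15/4) + 5535 = -839*15/4 + 5535 = -12585/4 + 5535 = 9555/4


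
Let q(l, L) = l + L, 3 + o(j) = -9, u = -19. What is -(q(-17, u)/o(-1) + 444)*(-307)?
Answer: 137229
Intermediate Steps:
o(j) = -12 (o(j) = -3 - 9 = -12)
q(l, L) = L + l
-(q(-17, u)/o(-1) + 444)*(-307) = -((-19 - 17)/(-12) + 444)*(-307) = -(-36*(-1/12) + 444)*(-307) = -(3 + 444)*(-307) = -447*(-307) = -1*(-137229) = 137229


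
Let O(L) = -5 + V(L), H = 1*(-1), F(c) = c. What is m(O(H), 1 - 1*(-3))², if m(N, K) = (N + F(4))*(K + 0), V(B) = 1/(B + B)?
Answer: 36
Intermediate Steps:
V(B) = 1/(2*B)
H = -1
O(L) = -5 + 1/(2*L)
m(N, K) = K*(4 + N) (m(N, K) = (N + 4)*(K + 0) = (4 + N)*K = K*(4 + N))
m(O(H), 1 - 1*(-3))² = ((1 - 1*(-3))*(4 + (-5 + (½)/(-1))))² = ((1 + 3)*(4 + (-5 + (½)*(-1))))² = (4*(4 + (-5 - ½)))² = (4*(4 - 11/2))² = (4*(-3/2))² = (-6)² = 36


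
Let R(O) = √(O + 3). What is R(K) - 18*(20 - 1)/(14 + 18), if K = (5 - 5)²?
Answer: -171/16 + √3 ≈ -8.9554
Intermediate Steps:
K = 0 (K = 0² = 0)
R(O) = √(3 + O)
R(K) - 18*(20 - 1)/(14 + 18) = √(3 + 0) - 18*(20 - 1)/(14 + 18) = √3 - 342/32 = √3 - 18*19/32 = √3 - 171/16 = -171/16 + √3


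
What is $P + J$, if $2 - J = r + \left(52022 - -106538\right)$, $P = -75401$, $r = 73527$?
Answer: $-307486$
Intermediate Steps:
$J = -232085$ ($J = 2 - \left(73527 + \left(52022 - -106538\right)\right) = 2 - \left(73527 + \left(52022 + 106538\right)\right) = 2 - \left(73527 + 158560\right) = 2 - 232087 = -232085$)
$P + J = -75401 - 232085 = -307486$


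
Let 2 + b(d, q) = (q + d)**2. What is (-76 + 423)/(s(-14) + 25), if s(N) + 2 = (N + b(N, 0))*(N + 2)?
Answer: -347/2137 ≈ -0.16238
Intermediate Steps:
b(d, q) = -2 + (d + q)**2 (b(d, q) = -2 + (q + d)**2 = -2 + (d + q)**2)
s(N) = -2 + (2 + N)*(-2 + N + N**2) (s(N) = -2 + (N + (-2 + (N + 0)**2))*(N + 2) = -2 + (N + (-2 + N**2))*(2 + N) = -2 + (-2 + N + N**2)*(2 + N) = -2 + (2 + N)*(-2 + N + N**2))
(-76 + 423)/(s(-14) + 25) = (-76 + 423)/((-6 + (-14)**3 + 3*(-14)**2) + 25) = 347/((-6 - 2744 + 3*196) + 25) = 347/((-6 - 2744 + 588) + 25) = 347/(-2162 + 25) = 347/(-2137) = 347*(-1/2137) = -347/2137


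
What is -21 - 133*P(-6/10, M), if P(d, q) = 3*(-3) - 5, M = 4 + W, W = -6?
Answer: 1841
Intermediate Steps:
M = -2 (M = 4 - 6 = -2)
P(d, q) = -14 (P(d, q) = -9 - 5 = -14)
-21 - 133*P(-6/10, M) = -21 - 133*(-14) = -21 + 1862 = 1841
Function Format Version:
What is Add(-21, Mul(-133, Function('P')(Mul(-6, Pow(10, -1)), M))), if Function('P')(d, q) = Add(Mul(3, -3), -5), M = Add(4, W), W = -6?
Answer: 1841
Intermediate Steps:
M = -2 (M = Add(4, -6) = -2)
Function('P')(d, q) = -14 (Function('P')(d, q) = Add(-9, -5) = -14)
Add(-21, Mul(-133, Function('P')(Mul(-6, Pow(10, -1)), M))) = Add(-21, Mul(-133, -14)) = Add(-21, 1862) = 1841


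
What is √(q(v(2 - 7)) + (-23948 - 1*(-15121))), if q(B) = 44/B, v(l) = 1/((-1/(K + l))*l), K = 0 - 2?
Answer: I*√434063/7 ≈ 94.119*I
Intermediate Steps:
K = -2
v(l) = -(-2 + l)/l (v(l) = 1/((-1/(-2 + l))*l) = 1/(-l/(-2 + l)) = -(-2 + l)/l)
√(q(v(2 - 7)) + (-23948 - 1*(-15121))) = √(44/(((2 - (2 - 7))/(2 - 7))) + (-23948 - 1*(-15121))) = √(44/(((2 - 1*(-5))/(-5))) + (-23948 + 15121)) = √(44/((-(2 + 5)/5)) - 8827) = √(44/((-⅕*7)) - 8827) = √(44/(-7/5) - 8827) = √(44*(-5/7) - 8827) = √(-220/7 - 8827) = √(-62009/7) = I*√434063/7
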